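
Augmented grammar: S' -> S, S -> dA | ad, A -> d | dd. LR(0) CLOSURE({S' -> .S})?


Start: S' -> .S
For each item with dot before a nonterminal B, add B -> .γ for every B-production
Closure: [S' -> .S, S -> .dA, S -> .ad]


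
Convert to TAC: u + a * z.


Break into single-operator statements:
t1 = a * z
t2 = u + t1


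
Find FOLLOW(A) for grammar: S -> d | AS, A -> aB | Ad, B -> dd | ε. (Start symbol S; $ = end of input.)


$ ∈ FOLLOW(S). For each A -> αBβ: add FIRST(β)\{ε} to FOLLOW(B); if β nullable, add FOLLOW(A).
FOLLOW(A) = {a, d}


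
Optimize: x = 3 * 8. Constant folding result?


3 * 8 = 24 at compile time
Optimized: x = 24


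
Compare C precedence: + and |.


'+' is additive (level 9); '|' is bitwise OR (level 3)
Higher level binds tighter
'+' has higher precedence than '|'


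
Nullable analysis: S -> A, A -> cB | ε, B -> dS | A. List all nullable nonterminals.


A nonterminal is nullable iff some alternative derives ε (directly, or every symbol in it is nullable)
Nullable: {A, B, S}


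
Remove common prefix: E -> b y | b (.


Common prefix: 'b'
Factored: E -> b E', E' -> y | (


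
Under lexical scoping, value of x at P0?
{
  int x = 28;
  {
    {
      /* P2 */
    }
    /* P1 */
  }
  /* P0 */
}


x declared in the same block as P0
x = 28


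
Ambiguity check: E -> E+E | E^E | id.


'id+id^id' has two parse trees (no precedence encoded between + and ^)
Ambiguous


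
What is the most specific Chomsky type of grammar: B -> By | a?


Left-linear: every RHS is a terminal or one nonterminal followed by a terminal
Classification: Type 3 (Regular)


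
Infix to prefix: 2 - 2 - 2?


left-to-right (same/higher precedence on left): tree is (- (- 2 2) 2)
Prefix: - - 2 2 2


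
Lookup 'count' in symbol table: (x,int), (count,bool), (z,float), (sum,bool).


Lookup 'count' → type bool


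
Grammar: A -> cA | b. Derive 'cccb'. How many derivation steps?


Derivation: A => cA => ccA => cccA => cccb
Steps: 4


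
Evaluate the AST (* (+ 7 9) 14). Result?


Evaluate inner: (+ 7 9) = 16
Evaluate root: (* 16 14) = 224
Result: 224


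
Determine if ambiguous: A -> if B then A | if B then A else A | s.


dangling else: 'if B then if B then s else s' parses two ways
Ambiguous


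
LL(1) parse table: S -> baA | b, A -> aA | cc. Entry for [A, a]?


For [A, a]: 'a' ∈ FIRST(aA)
Entry: A -> aA


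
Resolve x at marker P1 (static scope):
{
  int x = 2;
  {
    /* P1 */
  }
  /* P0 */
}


P1's block does not declare x; resolves to the enclosing declaration at depth 0
x = 2


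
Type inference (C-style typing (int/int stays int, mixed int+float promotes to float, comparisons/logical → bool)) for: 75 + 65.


Operand types: int + int
Rule: mixed int/float promotes to float; int/int stays int
Result type: int


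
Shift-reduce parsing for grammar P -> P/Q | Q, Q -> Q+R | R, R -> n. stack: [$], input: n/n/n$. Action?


no handle on stack; shift 'n'
Action: shift


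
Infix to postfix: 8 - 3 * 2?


* has higher precedence, evaluate 3*2 first
Postfix: 8 3 2 * -


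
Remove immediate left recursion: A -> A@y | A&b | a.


Left-recursive alternatives: A@y, A&b; non-recursive: a
Introduce A': A -> aA', A' -> @yA' | &bA' | ε


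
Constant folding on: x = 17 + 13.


17 + 13 = 30 at compile time
Optimized: x = 30


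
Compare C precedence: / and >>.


'/' is multiplicative (level 10); '>>' is shift (level 8)
Higher level binds tighter
'/' has higher precedence than '>>'


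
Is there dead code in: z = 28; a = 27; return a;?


z is assigned but never read
Dead: 'z = 28'


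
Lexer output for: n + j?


Scan left to right, longest-match per lexeme
Tokens: ID(n), OP(+), ID(j)


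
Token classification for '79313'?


Pattern: digits only
Type: INTEGER_LITERAL


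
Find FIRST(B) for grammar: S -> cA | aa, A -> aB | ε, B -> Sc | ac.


Per alternative of B: FIRST(Sc) = {a, c}; FIRST(ac) = {a}
FIRST(B) = {a, c}


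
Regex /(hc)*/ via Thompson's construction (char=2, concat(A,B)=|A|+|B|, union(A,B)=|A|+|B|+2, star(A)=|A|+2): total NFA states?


Syntax tree has 2 char leaf(s), 0 union(s), 1 star(s)
chars contribute 2×2 = 4; each union adds +2; each star adds +2
Total: 4 + 0 + 2 = 6 states


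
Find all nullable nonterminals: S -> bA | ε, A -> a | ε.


A nonterminal is nullable iff some alternative derives ε (directly, or every symbol in it is nullable)
Nullable: {A, S}


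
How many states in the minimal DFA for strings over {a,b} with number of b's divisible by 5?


Track (count of b) mod 5: states 0..4, accept at 0
Minimal DFA: 5 states


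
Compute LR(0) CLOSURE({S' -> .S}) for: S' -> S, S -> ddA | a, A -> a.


Start: S' -> .S
For each item with dot before a nonterminal B, add B -> .γ for every B-production
Closure: [S' -> .S, S -> .ddA, S -> .a]


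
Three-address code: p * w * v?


Break into single-operator statements:
t1 = p * w
t2 = t1 * v


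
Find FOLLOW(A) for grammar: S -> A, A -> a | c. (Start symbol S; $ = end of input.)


$ ∈ FOLLOW(S). For each A -> αBβ: add FIRST(β)\{ε} to FOLLOW(B); if β nullable, add FOLLOW(A).
FOLLOW(A) = {$}


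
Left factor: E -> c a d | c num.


Common prefix: 'c'
Factored: E -> c E', E' -> a d | num


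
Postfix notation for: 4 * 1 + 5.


Left to right (same or higher precedence on left)
Postfix: 4 1 * 5 +


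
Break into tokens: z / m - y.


Scan left to right, longest-match per lexeme
Tokens: ID(z), OP(/), ID(m), OP(-), ID(y)


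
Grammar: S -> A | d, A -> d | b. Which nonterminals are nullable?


A nonterminal is nullable iff some alternative derives ε (directly, or every symbol in it is nullable)
Nullable: {}


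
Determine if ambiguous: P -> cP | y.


right-linear, alternatives start with distinct terminals 'c' vs 'y': unique leftmost derivation
Unambiguous


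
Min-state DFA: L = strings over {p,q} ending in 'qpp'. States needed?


Track the longest suffix of input matching a prefix of 'qpp': 4 classes (prefixes of length 0..3)
Minimal DFA: 4 states


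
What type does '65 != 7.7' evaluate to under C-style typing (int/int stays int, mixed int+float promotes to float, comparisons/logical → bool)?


Operand types: int != float
Rule: comparison yields bool
Result type: bool


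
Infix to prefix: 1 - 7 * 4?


'*' binds tighter: tree is (- 1 (* 7 4))
Prefix: - 1 * 7 4


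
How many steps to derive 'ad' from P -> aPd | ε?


Derivation: P => aPd => ad
Steps: 2


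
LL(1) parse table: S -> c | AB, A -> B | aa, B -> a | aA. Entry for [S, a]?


For [S, a]: 'a' ∈ FIRST(AB)
Entry: S -> AB


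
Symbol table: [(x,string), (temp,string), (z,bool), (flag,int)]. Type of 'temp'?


Lookup 'temp' → type string


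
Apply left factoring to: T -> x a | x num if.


Common prefix: 'x'
Factored: T -> x T', T' -> a | num if


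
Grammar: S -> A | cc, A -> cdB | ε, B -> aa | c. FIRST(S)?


Per alternative of S: FIRST(A) = {c, ε}; FIRST(cc) = {c}
FIRST(S) = {c, ε}


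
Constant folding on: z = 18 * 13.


18 * 13 = 234 at compile time
Optimized: z = 234


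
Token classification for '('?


Pattern: delimiter/punctuation
Type: PUNCTUATION


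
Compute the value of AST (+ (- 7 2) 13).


Evaluate inner: (- 7 2) = 5
Evaluate root: (+ 5 13) = 18
Result: 18


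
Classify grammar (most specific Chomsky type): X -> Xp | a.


Left-linear: every RHS is a terminal or one nonterminal followed by a terminal
Classification: Type 3 (Regular)


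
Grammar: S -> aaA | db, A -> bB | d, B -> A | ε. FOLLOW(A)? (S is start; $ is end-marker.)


$ ∈ FOLLOW(S). For each A -> αBβ: add FIRST(β)\{ε} to FOLLOW(B); if β nullable, add FOLLOW(A).
FOLLOW(A) = {$}


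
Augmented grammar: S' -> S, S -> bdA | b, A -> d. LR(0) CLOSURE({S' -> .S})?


Start: S' -> .S
For each item with dot before a nonterminal B, add B -> .γ for every B-production
Closure: [S' -> .S, S -> .bdA, S -> .b]


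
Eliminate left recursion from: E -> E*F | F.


Left-recursive alternatives: E*F; non-recursive: F
Introduce E': E -> FE', E' -> *FE' | ε


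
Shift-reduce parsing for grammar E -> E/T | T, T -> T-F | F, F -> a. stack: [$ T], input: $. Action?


lookahead ∉ {-} so T won't extend; reduce E -> T
Action: reduce (E -> T)


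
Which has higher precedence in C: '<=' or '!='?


'<=' is relational (level 7); '!=' is equality (level 6)
Higher level binds tighter
'<=' has higher precedence than '!='


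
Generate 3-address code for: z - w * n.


Break into single-operator statements:
t1 = w * n
t2 = z - t1


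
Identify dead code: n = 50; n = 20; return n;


first assignment to n is overwritten before any read
Dead: 'n = 50'


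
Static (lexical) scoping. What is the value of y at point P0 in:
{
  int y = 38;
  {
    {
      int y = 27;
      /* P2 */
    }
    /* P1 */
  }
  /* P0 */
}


y declared in the same block as P0
y = 38


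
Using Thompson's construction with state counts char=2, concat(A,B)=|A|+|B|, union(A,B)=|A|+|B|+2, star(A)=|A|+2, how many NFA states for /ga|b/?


Syntax tree has 3 char leaf(s), 1 union(s), 0 star(s)
chars contribute 3×2 = 6; each union adds +2; each star adds +2
Total: 6 + 2 + 0 = 8 states


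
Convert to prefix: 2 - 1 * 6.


'*' binds tighter: tree is (- 2 (* 1 6))
Prefix: - 2 * 1 6


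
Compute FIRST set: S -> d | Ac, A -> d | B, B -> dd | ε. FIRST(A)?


Per alternative of A: FIRST(d) = {d}; FIRST(B) = {d, ε}
FIRST(A) = {d, ε}


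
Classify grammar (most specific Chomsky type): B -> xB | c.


Right-linear: every RHS is a terminal or a terminal followed by one nonterminal
Classification: Type 3 (Regular)


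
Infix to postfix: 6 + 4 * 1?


* has higher precedence, evaluate 4*1 first
Postfix: 6 4 1 * +


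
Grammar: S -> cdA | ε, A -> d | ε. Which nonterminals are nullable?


A nonterminal is nullable iff some alternative derives ε (directly, or every symbol in it is nullable)
Nullable: {A, S}


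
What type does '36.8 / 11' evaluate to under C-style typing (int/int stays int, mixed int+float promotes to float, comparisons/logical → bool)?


Operand types: float / int
Rule: mixed int/float promotes to float; int/int stays int
Result type: float


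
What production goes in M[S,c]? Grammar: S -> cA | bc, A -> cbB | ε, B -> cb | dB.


For [S, c]: 'c' ∈ FIRST(cA)
Entry: S -> cA


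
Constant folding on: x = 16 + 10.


16 + 10 = 26 at compile time
Optimized: x = 26


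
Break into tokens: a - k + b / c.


Scan left to right, longest-match per lexeme
Tokens: ID(a), OP(-), ID(k), OP(+), ID(b), OP(/), ID(c)


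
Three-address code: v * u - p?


Break into single-operator statements:
t1 = v * u
t2 = t1 - p


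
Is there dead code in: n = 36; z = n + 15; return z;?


n is read by z's definition; z is returned
No dead code


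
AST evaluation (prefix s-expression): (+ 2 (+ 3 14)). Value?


Evaluate inner: (+ 3 14) = 17
Evaluate root: (+ 2 17) = 19
Result: 19


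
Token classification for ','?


Pattern: delimiter/punctuation
Type: PUNCTUATION


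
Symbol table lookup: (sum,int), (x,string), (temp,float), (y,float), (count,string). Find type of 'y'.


Lookup 'y' → type float


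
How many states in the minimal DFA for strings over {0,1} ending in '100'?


Track the longest suffix of input matching a prefix of '100': 4 classes (prefixes of length 0..3)
Minimal DFA: 4 states


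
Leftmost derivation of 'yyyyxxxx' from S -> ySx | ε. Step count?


Derivation: S => ySx => yySxx => yyySxxx => yyyySxxxx => yyyyxxxx
Steps: 5


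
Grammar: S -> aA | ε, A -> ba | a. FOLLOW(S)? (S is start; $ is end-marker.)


$ ∈ FOLLOW(S). For each A -> αBβ: add FIRST(β)\{ε} to FOLLOW(B); if β nullable, add FOLLOW(A).
FOLLOW(S) = {$}


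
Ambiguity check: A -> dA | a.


right-linear, alternatives start with distinct terminals 'd' vs 'a': unique leftmost derivation
Unambiguous


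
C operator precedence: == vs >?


'>' is relational (level 7); '==' is equality (level 6)
Higher level binds tighter
'>' has higher precedence than '=='


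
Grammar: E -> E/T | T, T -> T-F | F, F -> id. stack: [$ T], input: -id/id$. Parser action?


shift '-' to continue T -> T-F
Action: shift


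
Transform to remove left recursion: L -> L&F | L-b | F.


Left-recursive alternatives: L&F, L-b; non-recursive: F
Introduce L': L -> FL', L' -> &FL' | -bL' | ε


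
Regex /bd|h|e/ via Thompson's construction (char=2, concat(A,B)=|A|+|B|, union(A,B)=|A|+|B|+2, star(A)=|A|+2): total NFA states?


Syntax tree has 4 char leaf(s), 2 union(s), 0 star(s)
chars contribute 4×2 = 8; each union adds +2; each star adds +2
Total: 8 + 4 + 0 = 12 states


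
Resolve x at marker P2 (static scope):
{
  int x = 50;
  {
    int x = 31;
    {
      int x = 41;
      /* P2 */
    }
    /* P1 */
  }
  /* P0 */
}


x declared in the same block as P2
x = 41


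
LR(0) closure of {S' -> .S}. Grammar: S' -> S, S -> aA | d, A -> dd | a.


Start: S' -> .S
For each item with dot before a nonterminal B, add B -> .γ for every B-production
Closure: [S' -> .S, S -> .aA, S -> .d]


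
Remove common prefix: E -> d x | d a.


Common prefix: 'd'
Factored: E -> d E', E' -> x | a


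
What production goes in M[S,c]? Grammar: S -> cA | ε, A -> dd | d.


For [S, c]: 'c' ∈ FIRST(cA)
Entry: S -> cA


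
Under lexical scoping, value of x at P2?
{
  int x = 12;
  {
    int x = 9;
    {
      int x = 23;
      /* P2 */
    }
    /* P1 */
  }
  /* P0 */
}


x declared in the same block as P2
x = 23


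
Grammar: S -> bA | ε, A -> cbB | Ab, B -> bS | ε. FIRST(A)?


Per alternative of A: FIRST(cbB) = {c}; FIRST(Ab) = {c}
FIRST(A) = {c}


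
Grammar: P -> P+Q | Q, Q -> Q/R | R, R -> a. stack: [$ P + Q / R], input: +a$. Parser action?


handle 'Q/R' on top
Action: reduce (Q -> Q/R)


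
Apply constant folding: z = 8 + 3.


8 + 3 = 11 at compile time
Optimized: z = 11


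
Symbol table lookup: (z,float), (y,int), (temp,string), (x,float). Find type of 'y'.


Lookup 'y' → type int


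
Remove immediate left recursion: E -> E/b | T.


Left-recursive alternatives: E/b; non-recursive: T
Introduce E': E -> TE', E' -> /bE' | ε


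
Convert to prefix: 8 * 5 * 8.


left-to-right (same/higher precedence on left): tree is (* (* 8 5) 8)
Prefix: * * 8 5 8


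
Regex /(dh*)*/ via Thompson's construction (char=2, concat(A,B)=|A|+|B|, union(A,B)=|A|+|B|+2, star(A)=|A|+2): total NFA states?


Syntax tree has 2 char leaf(s), 0 union(s), 2 star(s)
chars contribute 2×2 = 4; each union adds +2; each star adds +2
Total: 4 + 0 + 4 = 8 states


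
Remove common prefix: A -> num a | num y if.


Common prefix: 'num'
Factored: A -> num A', A' -> a | y if


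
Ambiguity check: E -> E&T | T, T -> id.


precedence layered via separate nonterminal T: deterministic
Unambiguous


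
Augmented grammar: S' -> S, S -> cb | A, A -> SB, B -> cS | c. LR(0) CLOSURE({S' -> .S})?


Start: S' -> .S
For each item with dot before a nonterminal B, add B -> .γ for every B-production
Closure: [S' -> .S, S -> .cb, S -> .A, A -> .SB]


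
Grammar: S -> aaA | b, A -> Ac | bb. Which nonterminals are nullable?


A nonterminal is nullable iff some alternative derives ε (directly, or every symbol in it is nullable)
Nullable: {}


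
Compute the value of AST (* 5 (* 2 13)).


Evaluate inner: (* 2 13) = 26
Evaluate root: (* 5 26) = 130
Result: 130


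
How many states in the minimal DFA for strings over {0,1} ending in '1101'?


Track the longest suffix of input matching a prefix of '1101': 5 classes (prefixes of length 0..4)
Minimal DFA: 5 states


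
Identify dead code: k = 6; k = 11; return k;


first assignment to k is overwritten before any read
Dead: 'k = 6'


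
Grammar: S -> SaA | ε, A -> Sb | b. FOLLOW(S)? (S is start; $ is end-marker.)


$ ∈ FOLLOW(S). For each A -> αBβ: add FIRST(β)\{ε} to FOLLOW(B); if β nullable, add FOLLOW(A).
FOLLOW(S) = {$, a, b}


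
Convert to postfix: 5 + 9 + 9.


Left to right (same or higher precedence on left)
Postfix: 5 9 + 9 +


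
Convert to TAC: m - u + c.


Break into single-operator statements:
t1 = m - u
t2 = t1 + c


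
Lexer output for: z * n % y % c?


Scan left to right, longest-match per lexeme
Tokens: ID(z), OP(*), ID(n), OP(%), ID(y), OP(%), ID(c)


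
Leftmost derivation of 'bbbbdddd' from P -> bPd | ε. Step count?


Derivation: P => bPd => bbPdd => bbbPddd => bbbbPdddd => bbbbdddd
Steps: 5


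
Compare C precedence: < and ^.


'<' is relational (level 7); '^' is bitwise XOR (level 4)
Higher level binds tighter
'<' has higher precedence than '^'


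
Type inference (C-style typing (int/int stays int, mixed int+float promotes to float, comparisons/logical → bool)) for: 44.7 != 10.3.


Operand types: float != float
Rule: comparison yields bool
Result type: bool


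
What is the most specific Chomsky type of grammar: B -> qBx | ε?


Single nonterminal LHS, but q^n x^n is not regular
Classification: Type 2 (Context-Free)


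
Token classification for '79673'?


Pattern: digits only
Type: INTEGER_LITERAL


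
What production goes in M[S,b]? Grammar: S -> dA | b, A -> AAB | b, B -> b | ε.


For [S, b]: 'b' ∈ FIRST(b)
Entry: S -> b


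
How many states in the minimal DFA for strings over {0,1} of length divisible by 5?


Track length mod 5: states 0..4, accept at 0
Minimal DFA: 5 states


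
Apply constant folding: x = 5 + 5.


5 + 5 = 10 at compile time
Optimized: x = 10


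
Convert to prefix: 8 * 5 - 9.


left-to-right (same/higher precedence on left): tree is (- (* 8 5) 9)
Prefix: - * 8 5 9


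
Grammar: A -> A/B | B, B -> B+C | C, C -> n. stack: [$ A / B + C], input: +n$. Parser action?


handle 'B+C' on top
Action: reduce (B -> B+C)


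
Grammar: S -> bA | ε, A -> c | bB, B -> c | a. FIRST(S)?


Per alternative of S: FIRST(bA) = {b}; FIRST(ε) = {ε}
FIRST(S) = {b, ε}


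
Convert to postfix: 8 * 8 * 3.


Left to right (same or higher precedence on left)
Postfix: 8 8 * 3 *


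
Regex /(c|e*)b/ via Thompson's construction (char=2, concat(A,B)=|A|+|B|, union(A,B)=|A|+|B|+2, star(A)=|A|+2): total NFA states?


Syntax tree has 3 char leaf(s), 1 union(s), 1 star(s)
chars contribute 3×2 = 6; each union adds +2; each star adds +2
Total: 6 + 2 + 2 = 10 states


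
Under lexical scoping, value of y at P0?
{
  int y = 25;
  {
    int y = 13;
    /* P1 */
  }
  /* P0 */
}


y declared in the same block as P0
y = 25


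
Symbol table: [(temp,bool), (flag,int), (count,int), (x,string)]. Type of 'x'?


Lookup 'x' → type string


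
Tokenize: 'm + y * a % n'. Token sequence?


Scan left to right, longest-match per lexeme
Tokens: ID(m), OP(+), ID(y), OP(*), ID(a), OP(%), ID(n)


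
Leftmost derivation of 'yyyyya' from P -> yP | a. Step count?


Derivation: P => yP => yyP => yyyP => yyyyP => yyyyyP => yyyyya
Steps: 6


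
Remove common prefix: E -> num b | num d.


Common prefix: 'num'
Factored: E -> num E', E' -> b | d


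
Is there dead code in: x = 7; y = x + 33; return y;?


x is read by y's definition; y is returned
No dead code


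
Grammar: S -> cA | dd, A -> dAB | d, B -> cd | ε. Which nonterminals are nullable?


A nonterminal is nullable iff some alternative derives ε (directly, or every symbol in it is nullable)
Nullable: {B}


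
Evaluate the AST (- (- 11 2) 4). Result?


Evaluate inner: (- 11 2) = 9
Evaluate root: (- 9 4) = 5
Result: 5


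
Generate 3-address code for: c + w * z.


Break into single-operator statements:
t1 = w * z
t2 = c + t1


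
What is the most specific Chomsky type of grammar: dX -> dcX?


LHS has context (more than one symbol) and |LHS| ≤ |RHS|
Classification: Type 1 (Context-Sensitive)


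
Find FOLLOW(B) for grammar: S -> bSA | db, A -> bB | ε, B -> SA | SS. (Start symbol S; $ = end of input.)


$ ∈ FOLLOW(S). For each A -> αBβ: add FIRST(β)\{ε} to FOLLOW(B); if β nullable, add FOLLOW(A).
FOLLOW(B) = {$, b, d}


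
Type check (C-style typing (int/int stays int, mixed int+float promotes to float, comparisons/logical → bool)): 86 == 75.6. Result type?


Operand types: int == float
Rule: comparison yields bool
Result type: bool


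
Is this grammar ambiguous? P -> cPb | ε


balanced c^n…b^n: each string has a unique parse
Unambiguous


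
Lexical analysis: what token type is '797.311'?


Pattern: digits with a decimal point
Type: FLOAT_LITERAL


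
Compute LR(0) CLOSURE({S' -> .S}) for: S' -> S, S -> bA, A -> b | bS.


Start: S' -> .S
For each item with dot before a nonterminal B, add B -> .γ for every B-production
Closure: [S' -> .S, S -> .bA]


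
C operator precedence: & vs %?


'%' is multiplicative (level 10); '&' is bitwise AND (level 5)
Higher level binds tighter
'%' has higher precedence than '&'


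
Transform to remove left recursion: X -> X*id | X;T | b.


Left-recursive alternatives: X*id, X;T; non-recursive: b
Introduce X': X -> bX', X' -> *idX' | ;TX' | ε


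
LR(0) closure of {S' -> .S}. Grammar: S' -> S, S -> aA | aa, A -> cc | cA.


Start: S' -> .S
For each item with dot before a nonterminal B, add B -> .γ for every B-production
Closure: [S' -> .S, S -> .aA, S -> .aa]


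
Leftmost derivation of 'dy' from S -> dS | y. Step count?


Derivation: S => dS => dy
Steps: 2


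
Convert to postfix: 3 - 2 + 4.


Left to right (same or higher precedence on left)
Postfix: 3 2 - 4 +


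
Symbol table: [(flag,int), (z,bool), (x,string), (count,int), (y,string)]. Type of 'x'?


Lookup 'x' → type string


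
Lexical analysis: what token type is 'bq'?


Pattern: letter/underscore followed by alphanumerics, not a keyword
Type: IDENTIFIER


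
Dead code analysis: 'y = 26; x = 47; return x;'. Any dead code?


y is assigned but never read
Dead: 'y = 26'


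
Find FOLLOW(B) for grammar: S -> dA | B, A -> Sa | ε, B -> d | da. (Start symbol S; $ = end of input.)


$ ∈ FOLLOW(S). For each A -> αBβ: add FIRST(β)\{ε} to FOLLOW(B); if β nullable, add FOLLOW(A).
FOLLOW(B) = {$, a}


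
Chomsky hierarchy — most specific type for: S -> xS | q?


Right-linear: every RHS is a terminal or a terminal followed by one nonterminal
Classification: Type 3 (Regular)


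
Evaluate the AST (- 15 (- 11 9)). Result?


Evaluate inner: (- 11 9) = 2
Evaluate root: (- 15 2) = 13
Result: 13


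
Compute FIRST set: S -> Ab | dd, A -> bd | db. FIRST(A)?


Per alternative of A: FIRST(bd) = {b}; FIRST(db) = {d}
FIRST(A) = {b, d}


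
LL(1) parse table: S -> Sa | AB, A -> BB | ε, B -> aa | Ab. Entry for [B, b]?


For [B, b]: 'b' ∈ FIRST(Ab)
Entry: B -> Ab


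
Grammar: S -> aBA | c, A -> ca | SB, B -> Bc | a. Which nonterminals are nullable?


A nonterminal is nullable iff some alternative derives ε (directly, or every symbol in it is nullable)
Nullable: {}


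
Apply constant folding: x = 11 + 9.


11 + 9 = 20 at compile time
Optimized: x = 20


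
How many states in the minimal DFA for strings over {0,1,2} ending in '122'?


Track the longest suffix of input matching a prefix of '122': 4 classes (prefixes of length 0..3)
Minimal DFA: 4 states


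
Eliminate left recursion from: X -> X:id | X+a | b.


Left-recursive alternatives: X:id, X+a; non-recursive: b
Introduce X': X -> bX', X' -> :idX' | +aX' | ε


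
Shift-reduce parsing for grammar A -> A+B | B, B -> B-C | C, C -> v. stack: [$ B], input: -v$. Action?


shift '-' to continue B -> B-C
Action: shift


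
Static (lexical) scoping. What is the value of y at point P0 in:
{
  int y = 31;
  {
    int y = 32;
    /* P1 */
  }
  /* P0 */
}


y declared in the same block as P0
y = 31


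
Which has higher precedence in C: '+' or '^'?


'+' is additive (level 9); '^' is bitwise XOR (level 4)
Higher level binds tighter
'+' has higher precedence than '^'


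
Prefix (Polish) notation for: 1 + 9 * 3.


'*' binds tighter: tree is (+ 1 (* 9 3))
Prefix: + 1 * 9 3


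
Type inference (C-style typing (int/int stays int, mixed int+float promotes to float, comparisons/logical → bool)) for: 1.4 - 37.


Operand types: float - int
Rule: mixed int/float promotes to float; int/int stays int
Result type: float


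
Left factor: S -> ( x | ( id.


Common prefix: '('
Factored: S -> ( S', S' -> x | id


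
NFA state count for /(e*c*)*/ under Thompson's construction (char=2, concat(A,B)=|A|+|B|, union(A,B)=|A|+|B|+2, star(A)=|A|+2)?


Syntax tree has 2 char leaf(s), 0 union(s), 3 star(s)
chars contribute 2×2 = 4; each union adds +2; each star adds +2
Total: 4 + 0 + 6 = 10 states


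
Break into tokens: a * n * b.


Scan left to right, longest-match per lexeme
Tokens: ID(a), OP(*), ID(n), OP(*), ID(b)


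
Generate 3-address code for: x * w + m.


Break into single-operator statements:
t1 = x * w
t2 = t1 + m


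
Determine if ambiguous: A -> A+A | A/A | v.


'v+v/v' has two parse trees (no precedence encoded between + and /)
Ambiguous


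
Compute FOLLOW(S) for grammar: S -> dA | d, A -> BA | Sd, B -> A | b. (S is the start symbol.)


$ ∈ FOLLOW(S). For each A -> αBβ: add FIRST(β)\{ε} to FOLLOW(B); if β nullable, add FOLLOW(A).
FOLLOW(S) = {$, d}


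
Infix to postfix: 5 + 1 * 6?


* has higher precedence, evaluate 1*6 first
Postfix: 5 1 6 * +


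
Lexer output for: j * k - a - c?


Scan left to right, longest-match per lexeme
Tokens: ID(j), OP(*), ID(k), OP(-), ID(a), OP(-), ID(c)


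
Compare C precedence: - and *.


'*' is multiplicative (level 10); '-' is additive (level 9)
Higher level binds tighter
'*' has higher precedence than '-'


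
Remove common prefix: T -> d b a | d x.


Common prefix: 'd'
Factored: T -> d T', T' -> b a | x


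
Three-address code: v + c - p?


Break into single-operator statements:
t1 = v + c
t2 = t1 - p


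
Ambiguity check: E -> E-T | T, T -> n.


precedence layered via separate nonterminal T: deterministic
Unambiguous


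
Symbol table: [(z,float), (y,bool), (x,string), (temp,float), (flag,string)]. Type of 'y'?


Lookup 'y' → type bool


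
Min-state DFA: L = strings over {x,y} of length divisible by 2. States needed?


Track length mod 2: states 0..1, accept at 0
Minimal DFA: 2 states


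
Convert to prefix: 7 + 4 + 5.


left-to-right (same/higher precedence on left): tree is (+ (+ 7 4) 5)
Prefix: + + 7 4 5


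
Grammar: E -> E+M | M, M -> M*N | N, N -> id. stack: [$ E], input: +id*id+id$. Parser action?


shift '+' to continue E -> E+M
Action: shift


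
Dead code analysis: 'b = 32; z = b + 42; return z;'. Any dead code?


b is read by z's definition; z is returned
No dead code


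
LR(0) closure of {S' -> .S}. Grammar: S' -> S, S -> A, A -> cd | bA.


Start: S' -> .S
For each item with dot before a nonterminal B, add B -> .γ for every B-production
Closure: [S' -> .S, S -> .A, A -> .cd, A -> .bA]


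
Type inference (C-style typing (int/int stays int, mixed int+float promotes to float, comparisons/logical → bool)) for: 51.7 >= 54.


Operand types: float >= int
Rule: comparison yields bool
Result type: bool


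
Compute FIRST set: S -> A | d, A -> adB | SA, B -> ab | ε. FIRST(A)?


Per alternative of A: FIRST(adB) = {a}; FIRST(SA) = {a, d}
FIRST(A) = {a, d}


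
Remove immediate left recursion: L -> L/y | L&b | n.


Left-recursive alternatives: L/y, L&b; non-recursive: n
Introduce L': L -> nL', L' -> /yL' | &bL' | ε


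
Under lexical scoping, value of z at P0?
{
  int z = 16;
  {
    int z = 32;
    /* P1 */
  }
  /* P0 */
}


z declared in the same block as P0
z = 16


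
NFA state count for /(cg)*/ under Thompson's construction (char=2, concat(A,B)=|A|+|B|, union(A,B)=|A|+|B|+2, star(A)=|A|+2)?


Syntax tree has 2 char leaf(s), 0 union(s), 1 star(s)
chars contribute 2×2 = 4; each union adds +2; each star adds +2
Total: 4 + 0 + 2 = 6 states


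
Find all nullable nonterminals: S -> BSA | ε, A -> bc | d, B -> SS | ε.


A nonterminal is nullable iff some alternative derives ε (directly, or every symbol in it is nullable)
Nullable: {B, S}


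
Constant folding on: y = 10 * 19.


10 * 19 = 190 at compile time
Optimized: y = 190


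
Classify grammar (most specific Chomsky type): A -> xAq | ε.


Single nonterminal LHS, but x^n q^n is not regular
Classification: Type 2 (Context-Free)


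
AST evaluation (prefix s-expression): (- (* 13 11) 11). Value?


Evaluate inner: (* 13 11) = 143
Evaluate root: (- 143 11) = 132
Result: 132


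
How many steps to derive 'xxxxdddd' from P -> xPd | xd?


Derivation: P => xPd => xxPdd => xxxPddd => xxxxdddd
Steps: 4


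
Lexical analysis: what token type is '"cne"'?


Pattern: double-quoted sequence
Type: STRING_LITERAL


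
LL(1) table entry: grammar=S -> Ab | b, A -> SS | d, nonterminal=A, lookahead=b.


For [A, b]: 'b' ∈ FIRST(SS)
Entry: A -> SS


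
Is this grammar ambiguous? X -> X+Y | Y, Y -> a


precedence layered via separate nonterminal Y: deterministic
Unambiguous


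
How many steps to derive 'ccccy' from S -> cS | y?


Derivation: S => cS => ccS => cccS => ccccS => ccccy
Steps: 5


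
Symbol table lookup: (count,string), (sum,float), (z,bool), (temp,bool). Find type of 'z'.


Lookup 'z' → type bool


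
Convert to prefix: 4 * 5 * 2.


left-to-right (same/higher precedence on left): tree is (* (* 4 5) 2)
Prefix: * * 4 5 2


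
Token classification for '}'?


Pattern: delimiter/punctuation
Type: PUNCTUATION


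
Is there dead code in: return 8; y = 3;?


statement follows a return and is unreachable
Dead: 'y = 3'


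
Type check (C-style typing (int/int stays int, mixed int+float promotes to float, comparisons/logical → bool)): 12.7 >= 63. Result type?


Operand types: float >= int
Rule: comparison yields bool
Result type: bool


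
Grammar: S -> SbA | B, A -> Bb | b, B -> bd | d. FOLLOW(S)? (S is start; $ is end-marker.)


$ ∈ FOLLOW(S). For each A -> αBβ: add FIRST(β)\{ε} to FOLLOW(B); if β nullable, add FOLLOW(A).
FOLLOW(S) = {$, b}


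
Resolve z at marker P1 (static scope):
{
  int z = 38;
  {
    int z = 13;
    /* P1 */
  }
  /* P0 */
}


z declared in the same block as P1
z = 13


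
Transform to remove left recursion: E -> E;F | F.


Left-recursive alternatives: E;F; non-recursive: F
Introduce E': E -> FE', E' -> ;FE' | ε


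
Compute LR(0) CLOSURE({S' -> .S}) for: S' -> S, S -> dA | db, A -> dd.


Start: S' -> .S
For each item with dot before a nonterminal B, add B -> .γ for every B-production
Closure: [S' -> .S, S -> .dA, S -> .db]


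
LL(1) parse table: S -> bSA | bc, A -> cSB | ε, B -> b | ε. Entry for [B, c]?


For [B, c]: ε is nullable and 'c' ∈ FOLLOW(B)
Entry: B -> ε


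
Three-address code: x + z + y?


Break into single-operator statements:
t1 = x + z
t2 = t1 + y


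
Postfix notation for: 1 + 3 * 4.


* has higher precedence, evaluate 3*4 first
Postfix: 1 3 4 * +


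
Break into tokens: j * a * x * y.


Scan left to right, longest-match per lexeme
Tokens: ID(j), OP(*), ID(a), OP(*), ID(x), OP(*), ID(y)


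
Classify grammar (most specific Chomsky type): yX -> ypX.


LHS has context (more than one symbol) and |LHS| ≤ |RHS|
Classification: Type 1 (Context-Sensitive)


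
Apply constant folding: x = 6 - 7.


6 - 7 = -1 at compile time
Optimized: x = -1


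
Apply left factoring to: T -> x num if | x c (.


Common prefix: 'x'
Factored: T -> x T', T' -> num if | c (


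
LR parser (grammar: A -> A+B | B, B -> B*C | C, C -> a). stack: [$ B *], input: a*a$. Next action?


no handle; shift 'a'
Action: shift


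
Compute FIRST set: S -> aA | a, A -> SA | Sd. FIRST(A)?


Per alternative of A: FIRST(SA) = {a}; FIRST(Sd) = {a}
FIRST(A) = {a}


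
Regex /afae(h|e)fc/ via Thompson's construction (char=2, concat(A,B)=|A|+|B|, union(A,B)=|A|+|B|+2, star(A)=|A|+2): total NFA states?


Syntax tree has 8 char leaf(s), 1 union(s), 0 star(s)
chars contribute 8×2 = 16; each union adds +2; each star adds +2
Total: 16 + 2 + 0 = 18 states


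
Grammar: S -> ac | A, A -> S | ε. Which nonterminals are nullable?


A nonterminal is nullable iff some alternative derives ε (directly, or every symbol in it is nullable)
Nullable: {A, S}


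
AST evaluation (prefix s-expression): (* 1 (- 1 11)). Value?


Evaluate inner: (- 1 11) = -10
Evaluate root: (* 1 -10) = -10
Result: -10


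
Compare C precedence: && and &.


'&' is bitwise AND (level 5); '&&' is logical AND (level 2)
Higher level binds tighter
'&' has higher precedence than '&&'


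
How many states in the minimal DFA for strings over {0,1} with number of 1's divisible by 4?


Track (count of 1) mod 4: states 0..3, accept at 0
Minimal DFA: 4 states


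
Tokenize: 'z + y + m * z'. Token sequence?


Scan left to right, longest-match per lexeme
Tokens: ID(z), OP(+), ID(y), OP(+), ID(m), OP(*), ID(z)


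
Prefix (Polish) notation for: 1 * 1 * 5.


left-to-right (same/higher precedence on left): tree is (* (* 1 1) 5)
Prefix: * * 1 1 5


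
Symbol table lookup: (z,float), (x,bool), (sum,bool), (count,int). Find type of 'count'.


Lookup 'count' → type int


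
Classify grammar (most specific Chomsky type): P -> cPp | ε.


Single nonterminal LHS, but c^n p^n is not regular
Classification: Type 2 (Context-Free)


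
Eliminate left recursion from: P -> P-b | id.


Left-recursive alternatives: P-b; non-recursive: id
Introduce P': P -> idP', P' -> -bP' | ε


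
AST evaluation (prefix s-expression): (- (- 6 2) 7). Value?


Evaluate inner: (- 6 2) = 4
Evaluate root: (- 4 7) = -3
Result: -3


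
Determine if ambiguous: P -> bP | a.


right-linear, alternatives start with distinct terminals 'b' vs 'a': unique leftmost derivation
Unambiguous


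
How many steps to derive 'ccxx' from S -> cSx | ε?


Derivation: S => cSx => ccSxx => ccxx
Steps: 3


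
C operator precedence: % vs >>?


'%' is multiplicative (level 10); '>>' is shift (level 8)
Higher level binds tighter
'%' has higher precedence than '>>'


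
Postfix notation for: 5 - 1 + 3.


Left to right (same or higher precedence on left)
Postfix: 5 1 - 3 +


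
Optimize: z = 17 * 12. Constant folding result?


17 * 12 = 204 at compile time
Optimized: z = 204


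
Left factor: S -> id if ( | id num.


Common prefix: 'id'
Factored: S -> id S', S' -> if ( | num


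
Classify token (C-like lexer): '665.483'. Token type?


Pattern: digits with a decimal point
Type: FLOAT_LITERAL


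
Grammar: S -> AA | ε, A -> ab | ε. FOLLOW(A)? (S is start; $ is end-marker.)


$ ∈ FOLLOW(S). For each A -> αBβ: add FIRST(β)\{ε} to FOLLOW(B); if β nullable, add FOLLOW(A).
FOLLOW(A) = {$, a}


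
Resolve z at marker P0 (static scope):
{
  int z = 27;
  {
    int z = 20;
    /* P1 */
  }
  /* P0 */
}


z declared in the same block as P0
z = 27


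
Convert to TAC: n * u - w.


Break into single-operator statements:
t1 = n * u
t2 = t1 - w


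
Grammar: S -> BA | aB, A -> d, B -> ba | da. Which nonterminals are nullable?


A nonterminal is nullable iff some alternative derives ε (directly, or every symbol in it is nullable)
Nullable: {}


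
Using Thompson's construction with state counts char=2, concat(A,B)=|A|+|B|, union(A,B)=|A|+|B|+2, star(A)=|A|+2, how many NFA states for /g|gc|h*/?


Syntax tree has 4 char leaf(s), 2 union(s), 1 star(s)
chars contribute 4×2 = 8; each union adds +2; each star adds +2
Total: 8 + 4 + 2 = 14 states


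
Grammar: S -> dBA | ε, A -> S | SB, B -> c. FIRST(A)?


Per alternative of A: FIRST(S) = {d, ε}; FIRST(SB) = {c, d}
FIRST(A) = {c, d, ε}


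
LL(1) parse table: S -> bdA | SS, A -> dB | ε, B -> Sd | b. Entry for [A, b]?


For [A, b]: ε is nullable and 'b' ∈ FOLLOW(A)
Entry: A -> ε


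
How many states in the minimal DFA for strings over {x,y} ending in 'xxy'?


Track the longest suffix of input matching a prefix of 'xxy': 4 classes (prefixes of length 0..3)
Minimal DFA: 4 states


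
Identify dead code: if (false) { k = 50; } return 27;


condition is constant false, so the whole block is unreachable
Dead: 'if (false) { k = 50; }'


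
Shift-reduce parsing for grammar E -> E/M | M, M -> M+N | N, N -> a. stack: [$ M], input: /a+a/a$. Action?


lookahead ∉ {+} so M won't extend; reduce E -> M
Action: reduce (E -> M)


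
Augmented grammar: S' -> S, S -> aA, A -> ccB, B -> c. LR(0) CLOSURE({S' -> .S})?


Start: S' -> .S
For each item with dot before a nonterminal B, add B -> .γ for every B-production
Closure: [S' -> .S, S -> .aA]


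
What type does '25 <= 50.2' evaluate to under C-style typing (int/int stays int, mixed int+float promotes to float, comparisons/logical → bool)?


Operand types: int <= float
Rule: comparison yields bool
Result type: bool


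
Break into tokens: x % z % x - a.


Scan left to right, longest-match per lexeme
Tokens: ID(x), OP(%), ID(z), OP(%), ID(x), OP(-), ID(a)


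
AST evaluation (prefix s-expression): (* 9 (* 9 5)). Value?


Evaluate inner: (* 9 5) = 45
Evaluate root: (* 9 45) = 405
Result: 405


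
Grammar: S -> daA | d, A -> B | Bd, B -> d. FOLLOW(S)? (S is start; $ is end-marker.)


$ ∈ FOLLOW(S). For each A -> αBβ: add FIRST(β)\{ε} to FOLLOW(B); if β nullable, add FOLLOW(A).
FOLLOW(S) = {$}


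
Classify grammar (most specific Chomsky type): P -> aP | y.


Right-linear: every RHS is a terminal or a terminal followed by one nonterminal
Classification: Type 3 (Regular)


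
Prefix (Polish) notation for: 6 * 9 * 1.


left-to-right (same/higher precedence on left): tree is (* (* 6 9) 1)
Prefix: * * 6 9 1


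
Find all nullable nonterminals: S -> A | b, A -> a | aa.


A nonterminal is nullable iff some alternative derives ε (directly, or every symbol in it is nullable)
Nullable: {}


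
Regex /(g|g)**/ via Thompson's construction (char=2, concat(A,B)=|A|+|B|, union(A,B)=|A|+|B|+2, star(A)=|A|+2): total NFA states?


Syntax tree has 2 char leaf(s), 1 union(s), 2 star(s)
chars contribute 2×2 = 4; each union adds +2; each star adds +2
Total: 4 + 2 + 4 = 10 states


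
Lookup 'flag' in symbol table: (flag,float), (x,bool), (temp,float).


Lookup 'flag' → type float


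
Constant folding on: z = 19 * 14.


19 * 14 = 266 at compile time
Optimized: z = 266


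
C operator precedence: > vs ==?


'>' is relational (level 7); '==' is equality (level 6)
Higher level binds tighter
'>' has higher precedence than '=='


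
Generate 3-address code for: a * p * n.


Break into single-operator statements:
t1 = a * p
t2 = t1 * n


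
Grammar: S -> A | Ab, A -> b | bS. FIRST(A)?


Per alternative of A: FIRST(b) = {b}; FIRST(bS) = {b}
FIRST(A) = {b}


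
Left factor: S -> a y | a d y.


Common prefix: 'a'
Factored: S -> a S', S' -> y | d y


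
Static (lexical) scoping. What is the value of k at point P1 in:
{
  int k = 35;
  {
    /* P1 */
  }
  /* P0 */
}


P1's block does not declare k; resolves to the enclosing declaration at depth 0
k = 35
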